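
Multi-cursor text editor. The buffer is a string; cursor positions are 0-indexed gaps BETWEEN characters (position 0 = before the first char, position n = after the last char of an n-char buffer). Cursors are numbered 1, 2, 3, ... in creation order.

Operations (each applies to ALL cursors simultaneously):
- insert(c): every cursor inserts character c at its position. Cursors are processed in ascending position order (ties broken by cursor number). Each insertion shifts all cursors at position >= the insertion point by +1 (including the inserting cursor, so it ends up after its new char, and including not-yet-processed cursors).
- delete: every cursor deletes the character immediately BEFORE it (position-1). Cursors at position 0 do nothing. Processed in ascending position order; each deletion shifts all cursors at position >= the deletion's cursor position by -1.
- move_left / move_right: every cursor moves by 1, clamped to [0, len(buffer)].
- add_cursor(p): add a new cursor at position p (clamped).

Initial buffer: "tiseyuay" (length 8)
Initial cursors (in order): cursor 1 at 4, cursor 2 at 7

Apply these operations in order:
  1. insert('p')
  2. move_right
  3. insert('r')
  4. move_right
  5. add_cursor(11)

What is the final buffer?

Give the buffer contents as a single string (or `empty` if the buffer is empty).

After op 1 (insert('p')): buffer="tisepyuapy" (len 10), cursors c1@5 c2@9, authorship ....1...2.
After op 2 (move_right): buffer="tisepyuapy" (len 10), cursors c1@6 c2@10, authorship ....1...2.
After op 3 (insert('r')): buffer="tisepyruapyr" (len 12), cursors c1@7 c2@12, authorship ....1.1..2.2
After op 4 (move_right): buffer="tisepyruapyr" (len 12), cursors c1@8 c2@12, authorship ....1.1..2.2
After op 5 (add_cursor(11)): buffer="tisepyruapyr" (len 12), cursors c1@8 c3@11 c2@12, authorship ....1.1..2.2

Answer: tisepyruapyr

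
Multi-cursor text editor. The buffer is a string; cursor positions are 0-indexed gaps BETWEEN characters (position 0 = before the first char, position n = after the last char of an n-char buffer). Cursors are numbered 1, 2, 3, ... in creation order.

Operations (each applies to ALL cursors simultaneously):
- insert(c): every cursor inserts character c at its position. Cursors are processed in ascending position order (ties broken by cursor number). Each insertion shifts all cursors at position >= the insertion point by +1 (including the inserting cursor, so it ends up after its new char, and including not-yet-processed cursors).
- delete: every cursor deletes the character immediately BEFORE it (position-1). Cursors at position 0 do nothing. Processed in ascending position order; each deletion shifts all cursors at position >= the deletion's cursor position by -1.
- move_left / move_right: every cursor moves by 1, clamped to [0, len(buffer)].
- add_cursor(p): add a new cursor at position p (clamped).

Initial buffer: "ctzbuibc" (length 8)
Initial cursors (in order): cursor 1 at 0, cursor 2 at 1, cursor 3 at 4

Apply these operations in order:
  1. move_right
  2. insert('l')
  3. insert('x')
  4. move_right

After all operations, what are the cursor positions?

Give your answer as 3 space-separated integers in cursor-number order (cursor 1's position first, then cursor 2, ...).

After op 1 (move_right): buffer="ctzbuibc" (len 8), cursors c1@1 c2@2 c3@5, authorship ........
After op 2 (insert('l')): buffer="cltlzbulibc" (len 11), cursors c1@2 c2@4 c3@8, authorship .1.2...3...
After op 3 (insert('x')): buffer="clxtlxzbulxibc" (len 14), cursors c1@3 c2@6 c3@11, authorship .11.22...33...
After op 4 (move_right): buffer="clxtlxzbulxibc" (len 14), cursors c1@4 c2@7 c3@12, authorship .11.22...33...

Answer: 4 7 12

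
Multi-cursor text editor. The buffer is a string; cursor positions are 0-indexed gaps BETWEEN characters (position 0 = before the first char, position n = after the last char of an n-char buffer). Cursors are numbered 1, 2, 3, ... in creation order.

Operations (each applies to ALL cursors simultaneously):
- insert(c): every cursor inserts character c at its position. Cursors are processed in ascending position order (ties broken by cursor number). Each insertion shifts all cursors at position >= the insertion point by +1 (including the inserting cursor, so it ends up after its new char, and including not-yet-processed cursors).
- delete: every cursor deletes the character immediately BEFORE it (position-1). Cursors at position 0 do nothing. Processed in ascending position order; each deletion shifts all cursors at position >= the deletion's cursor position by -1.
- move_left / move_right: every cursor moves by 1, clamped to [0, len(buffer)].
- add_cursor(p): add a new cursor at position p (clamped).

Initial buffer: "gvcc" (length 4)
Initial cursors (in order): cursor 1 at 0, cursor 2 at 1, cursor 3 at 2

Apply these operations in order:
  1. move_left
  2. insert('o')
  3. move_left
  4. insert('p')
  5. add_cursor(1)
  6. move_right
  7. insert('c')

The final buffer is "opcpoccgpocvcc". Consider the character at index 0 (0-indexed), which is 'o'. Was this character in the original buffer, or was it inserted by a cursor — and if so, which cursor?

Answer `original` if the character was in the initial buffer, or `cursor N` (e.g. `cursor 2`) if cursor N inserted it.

After op 1 (move_left): buffer="gvcc" (len 4), cursors c1@0 c2@0 c3@1, authorship ....
After op 2 (insert('o')): buffer="oogovcc" (len 7), cursors c1@2 c2@2 c3@4, authorship 12.3...
After op 3 (move_left): buffer="oogovcc" (len 7), cursors c1@1 c2@1 c3@3, authorship 12.3...
After op 4 (insert('p')): buffer="oppogpovcc" (len 10), cursors c1@3 c2@3 c3@6, authorship 1122.33...
After op 5 (add_cursor(1)): buffer="oppogpovcc" (len 10), cursors c4@1 c1@3 c2@3 c3@6, authorship 1122.33...
After op 6 (move_right): buffer="oppogpovcc" (len 10), cursors c4@2 c1@4 c2@4 c3@7, authorship 1122.33...
After op 7 (insert('c')): buffer="opcpoccgpocvcc" (len 14), cursors c4@3 c1@7 c2@7 c3@11, authorship 1142212.333...
Authorship (.=original, N=cursor N): 1 1 4 2 2 1 2 . 3 3 3 . . .
Index 0: author = 1

Answer: cursor 1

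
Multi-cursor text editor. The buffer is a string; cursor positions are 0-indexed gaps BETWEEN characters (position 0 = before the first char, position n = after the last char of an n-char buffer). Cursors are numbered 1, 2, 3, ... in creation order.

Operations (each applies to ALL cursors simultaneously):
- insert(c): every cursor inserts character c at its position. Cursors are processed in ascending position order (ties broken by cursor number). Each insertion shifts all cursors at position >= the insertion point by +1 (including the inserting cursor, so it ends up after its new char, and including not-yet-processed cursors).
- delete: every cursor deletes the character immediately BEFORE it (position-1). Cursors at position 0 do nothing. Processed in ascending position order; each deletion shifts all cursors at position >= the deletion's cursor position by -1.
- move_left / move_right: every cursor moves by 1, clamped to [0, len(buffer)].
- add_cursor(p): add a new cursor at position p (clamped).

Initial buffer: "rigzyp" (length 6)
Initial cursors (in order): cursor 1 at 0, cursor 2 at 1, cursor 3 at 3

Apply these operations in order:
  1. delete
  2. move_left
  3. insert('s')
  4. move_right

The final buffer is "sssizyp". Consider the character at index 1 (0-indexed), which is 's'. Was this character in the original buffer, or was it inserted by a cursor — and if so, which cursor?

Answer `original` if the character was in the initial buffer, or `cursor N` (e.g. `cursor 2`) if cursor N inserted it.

After op 1 (delete): buffer="izyp" (len 4), cursors c1@0 c2@0 c3@1, authorship ....
After op 2 (move_left): buffer="izyp" (len 4), cursors c1@0 c2@0 c3@0, authorship ....
After op 3 (insert('s')): buffer="sssizyp" (len 7), cursors c1@3 c2@3 c3@3, authorship 123....
After op 4 (move_right): buffer="sssizyp" (len 7), cursors c1@4 c2@4 c3@4, authorship 123....
Authorship (.=original, N=cursor N): 1 2 3 . . . .
Index 1: author = 2

Answer: cursor 2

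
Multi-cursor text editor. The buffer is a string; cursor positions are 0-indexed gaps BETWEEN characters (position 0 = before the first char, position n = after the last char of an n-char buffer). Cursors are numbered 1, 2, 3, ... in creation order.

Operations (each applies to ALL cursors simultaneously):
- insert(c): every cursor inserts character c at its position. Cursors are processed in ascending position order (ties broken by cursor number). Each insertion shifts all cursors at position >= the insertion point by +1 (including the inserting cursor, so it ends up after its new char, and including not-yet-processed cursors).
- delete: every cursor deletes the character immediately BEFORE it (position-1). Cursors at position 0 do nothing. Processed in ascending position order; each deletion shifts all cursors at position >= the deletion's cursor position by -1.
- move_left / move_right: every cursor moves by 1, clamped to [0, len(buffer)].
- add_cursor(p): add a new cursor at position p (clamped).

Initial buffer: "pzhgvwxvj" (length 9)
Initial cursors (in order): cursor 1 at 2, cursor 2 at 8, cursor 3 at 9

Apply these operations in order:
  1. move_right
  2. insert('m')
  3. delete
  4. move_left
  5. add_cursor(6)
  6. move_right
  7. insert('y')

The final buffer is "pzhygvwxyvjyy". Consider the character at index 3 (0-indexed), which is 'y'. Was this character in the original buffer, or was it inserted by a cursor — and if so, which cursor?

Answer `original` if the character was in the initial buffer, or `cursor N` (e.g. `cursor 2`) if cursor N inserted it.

Answer: cursor 1

Derivation:
After op 1 (move_right): buffer="pzhgvwxvj" (len 9), cursors c1@3 c2@9 c3@9, authorship .........
After op 2 (insert('m')): buffer="pzhmgvwxvjmm" (len 12), cursors c1@4 c2@12 c3@12, authorship ...1......23
After op 3 (delete): buffer="pzhgvwxvj" (len 9), cursors c1@3 c2@9 c3@9, authorship .........
After op 4 (move_left): buffer="pzhgvwxvj" (len 9), cursors c1@2 c2@8 c3@8, authorship .........
After op 5 (add_cursor(6)): buffer="pzhgvwxvj" (len 9), cursors c1@2 c4@6 c2@8 c3@8, authorship .........
After op 6 (move_right): buffer="pzhgvwxvj" (len 9), cursors c1@3 c4@7 c2@9 c3@9, authorship .........
After op 7 (insert('y')): buffer="pzhygvwxyvjyy" (len 13), cursors c1@4 c4@9 c2@13 c3@13, authorship ...1....4..23
Authorship (.=original, N=cursor N): . . . 1 . . . . 4 . . 2 3
Index 3: author = 1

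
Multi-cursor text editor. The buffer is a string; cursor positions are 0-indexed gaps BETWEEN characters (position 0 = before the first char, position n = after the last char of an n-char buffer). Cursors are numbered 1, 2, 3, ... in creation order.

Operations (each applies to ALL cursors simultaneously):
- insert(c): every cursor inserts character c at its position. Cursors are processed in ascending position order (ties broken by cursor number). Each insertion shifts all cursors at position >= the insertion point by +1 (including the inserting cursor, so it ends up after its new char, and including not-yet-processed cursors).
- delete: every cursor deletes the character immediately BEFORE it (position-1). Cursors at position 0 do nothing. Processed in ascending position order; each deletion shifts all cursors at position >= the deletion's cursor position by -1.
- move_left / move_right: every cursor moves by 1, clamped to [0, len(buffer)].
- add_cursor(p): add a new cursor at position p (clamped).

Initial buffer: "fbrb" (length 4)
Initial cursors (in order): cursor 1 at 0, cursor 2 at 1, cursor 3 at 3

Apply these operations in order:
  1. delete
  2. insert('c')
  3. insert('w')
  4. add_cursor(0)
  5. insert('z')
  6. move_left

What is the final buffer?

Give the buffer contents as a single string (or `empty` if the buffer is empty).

After op 1 (delete): buffer="bb" (len 2), cursors c1@0 c2@0 c3@1, authorship ..
After op 2 (insert('c')): buffer="ccbcb" (len 5), cursors c1@2 c2@2 c3@4, authorship 12.3.
After op 3 (insert('w')): buffer="ccwwbcwb" (len 8), cursors c1@4 c2@4 c3@7, authorship 1212.33.
After op 4 (add_cursor(0)): buffer="ccwwbcwb" (len 8), cursors c4@0 c1@4 c2@4 c3@7, authorship 1212.33.
After op 5 (insert('z')): buffer="zccwwzzbcwzb" (len 12), cursors c4@1 c1@7 c2@7 c3@11, authorship 4121212.333.
After op 6 (move_left): buffer="zccwwzzbcwzb" (len 12), cursors c4@0 c1@6 c2@6 c3@10, authorship 4121212.333.

Answer: zccwwzzbcwzb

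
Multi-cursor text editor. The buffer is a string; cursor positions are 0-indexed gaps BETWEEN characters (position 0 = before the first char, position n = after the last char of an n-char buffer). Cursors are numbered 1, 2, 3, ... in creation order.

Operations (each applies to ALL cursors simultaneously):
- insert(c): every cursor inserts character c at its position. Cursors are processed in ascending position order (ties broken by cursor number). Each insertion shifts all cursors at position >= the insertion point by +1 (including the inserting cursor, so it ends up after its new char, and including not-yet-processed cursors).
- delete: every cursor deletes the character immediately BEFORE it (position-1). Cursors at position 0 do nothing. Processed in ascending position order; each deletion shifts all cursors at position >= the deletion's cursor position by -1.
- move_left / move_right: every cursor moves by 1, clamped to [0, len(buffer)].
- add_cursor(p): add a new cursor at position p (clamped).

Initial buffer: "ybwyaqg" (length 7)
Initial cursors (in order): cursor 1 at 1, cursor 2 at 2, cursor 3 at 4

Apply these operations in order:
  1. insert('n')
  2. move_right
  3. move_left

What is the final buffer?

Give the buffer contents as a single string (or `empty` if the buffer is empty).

Answer: ynbnwynaqg

Derivation:
After op 1 (insert('n')): buffer="ynbnwynaqg" (len 10), cursors c1@2 c2@4 c3@7, authorship .1.2..3...
After op 2 (move_right): buffer="ynbnwynaqg" (len 10), cursors c1@3 c2@5 c3@8, authorship .1.2..3...
After op 3 (move_left): buffer="ynbnwynaqg" (len 10), cursors c1@2 c2@4 c3@7, authorship .1.2..3...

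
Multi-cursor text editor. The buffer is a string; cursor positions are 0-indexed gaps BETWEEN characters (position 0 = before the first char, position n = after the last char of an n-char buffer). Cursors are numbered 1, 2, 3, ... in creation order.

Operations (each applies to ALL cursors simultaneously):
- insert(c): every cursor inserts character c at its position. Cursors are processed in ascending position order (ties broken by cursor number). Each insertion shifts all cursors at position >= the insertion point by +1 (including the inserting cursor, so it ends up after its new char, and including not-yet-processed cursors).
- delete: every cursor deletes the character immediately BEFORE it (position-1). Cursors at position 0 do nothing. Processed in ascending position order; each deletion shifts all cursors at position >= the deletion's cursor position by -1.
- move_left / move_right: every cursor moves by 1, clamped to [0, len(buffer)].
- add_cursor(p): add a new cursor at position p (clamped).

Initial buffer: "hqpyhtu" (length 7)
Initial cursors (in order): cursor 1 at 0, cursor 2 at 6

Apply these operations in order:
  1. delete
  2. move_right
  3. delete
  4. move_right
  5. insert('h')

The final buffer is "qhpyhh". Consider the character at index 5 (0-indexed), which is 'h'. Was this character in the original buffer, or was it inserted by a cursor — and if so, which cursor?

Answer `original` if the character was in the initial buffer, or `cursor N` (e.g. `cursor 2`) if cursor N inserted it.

After op 1 (delete): buffer="hqpyhu" (len 6), cursors c1@0 c2@5, authorship ......
After op 2 (move_right): buffer="hqpyhu" (len 6), cursors c1@1 c2@6, authorship ......
After op 3 (delete): buffer="qpyh" (len 4), cursors c1@0 c2@4, authorship ....
After op 4 (move_right): buffer="qpyh" (len 4), cursors c1@1 c2@4, authorship ....
After op 5 (insert('h')): buffer="qhpyhh" (len 6), cursors c1@2 c2@6, authorship .1...2
Authorship (.=original, N=cursor N): . 1 . . . 2
Index 5: author = 2

Answer: cursor 2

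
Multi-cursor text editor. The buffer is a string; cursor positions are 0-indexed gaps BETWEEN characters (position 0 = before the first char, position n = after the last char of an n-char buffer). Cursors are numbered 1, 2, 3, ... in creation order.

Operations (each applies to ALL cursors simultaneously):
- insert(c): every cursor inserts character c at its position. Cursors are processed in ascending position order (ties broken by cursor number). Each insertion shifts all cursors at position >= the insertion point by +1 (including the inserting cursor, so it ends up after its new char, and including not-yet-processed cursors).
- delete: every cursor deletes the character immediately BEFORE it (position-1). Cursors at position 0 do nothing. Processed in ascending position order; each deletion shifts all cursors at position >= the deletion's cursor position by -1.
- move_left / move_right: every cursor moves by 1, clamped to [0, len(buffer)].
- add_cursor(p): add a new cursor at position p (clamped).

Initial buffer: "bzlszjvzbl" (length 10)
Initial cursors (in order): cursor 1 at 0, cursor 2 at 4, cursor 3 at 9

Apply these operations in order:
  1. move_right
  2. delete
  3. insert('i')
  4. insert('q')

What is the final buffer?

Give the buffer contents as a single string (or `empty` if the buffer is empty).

Answer: iqzlsiqjvzbiq

Derivation:
After op 1 (move_right): buffer="bzlszjvzbl" (len 10), cursors c1@1 c2@5 c3@10, authorship ..........
After op 2 (delete): buffer="zlsjvzb" (len 7), cursors c1@0 c2@3 c3@7, authorship .......
After op 3 (insert('i')): buffer="izlsijvzbi" (len 10), cursors c1@1 c2@5 c3@10, authorship 1...2....3
After op 4 (insert('q')): buffer="iqzlsiqjvzbiq" (len 13), cursors c1@2 c2@7 c3@13, authorship 11...22....33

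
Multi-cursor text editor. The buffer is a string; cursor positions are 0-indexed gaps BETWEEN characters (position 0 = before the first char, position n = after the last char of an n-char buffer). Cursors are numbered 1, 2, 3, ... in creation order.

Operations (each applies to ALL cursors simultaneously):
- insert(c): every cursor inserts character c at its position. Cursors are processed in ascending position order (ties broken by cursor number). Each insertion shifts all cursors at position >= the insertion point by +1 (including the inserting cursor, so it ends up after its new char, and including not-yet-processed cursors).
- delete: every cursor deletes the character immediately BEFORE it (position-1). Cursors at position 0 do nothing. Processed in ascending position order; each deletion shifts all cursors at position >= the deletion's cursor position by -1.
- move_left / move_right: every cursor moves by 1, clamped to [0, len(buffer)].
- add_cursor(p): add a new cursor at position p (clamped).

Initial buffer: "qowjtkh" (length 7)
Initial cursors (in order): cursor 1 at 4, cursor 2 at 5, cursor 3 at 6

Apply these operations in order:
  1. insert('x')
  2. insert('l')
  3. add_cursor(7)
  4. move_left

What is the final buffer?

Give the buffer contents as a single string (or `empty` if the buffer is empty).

Answer: qowjxltxlkxlh

Derivation:
After op 1 (insert('x')): buffer="qowjxtxkxh" (len 10), cursors c1@5 c2@7 c3@9, authorship ....1.2.3.
After op 2 (insert('l')): buffer="qowjxltxlkxlh" (len 13), cursors c1@6 c2@9 c3@12, authorship ....11.22.33.
After op 3 (add_cursor(7)): buffer="qowjxltxlkxlh" (len 13), cursors c1@6 c4@7 c2@9 c3@12, authorship ....11.22.33.
After op 4 (move_left): buffer="qowjxltxlkxlh" (len 13), cursors c1@5 c4@6 c2@8 c3@11, authorship ....11.22.33.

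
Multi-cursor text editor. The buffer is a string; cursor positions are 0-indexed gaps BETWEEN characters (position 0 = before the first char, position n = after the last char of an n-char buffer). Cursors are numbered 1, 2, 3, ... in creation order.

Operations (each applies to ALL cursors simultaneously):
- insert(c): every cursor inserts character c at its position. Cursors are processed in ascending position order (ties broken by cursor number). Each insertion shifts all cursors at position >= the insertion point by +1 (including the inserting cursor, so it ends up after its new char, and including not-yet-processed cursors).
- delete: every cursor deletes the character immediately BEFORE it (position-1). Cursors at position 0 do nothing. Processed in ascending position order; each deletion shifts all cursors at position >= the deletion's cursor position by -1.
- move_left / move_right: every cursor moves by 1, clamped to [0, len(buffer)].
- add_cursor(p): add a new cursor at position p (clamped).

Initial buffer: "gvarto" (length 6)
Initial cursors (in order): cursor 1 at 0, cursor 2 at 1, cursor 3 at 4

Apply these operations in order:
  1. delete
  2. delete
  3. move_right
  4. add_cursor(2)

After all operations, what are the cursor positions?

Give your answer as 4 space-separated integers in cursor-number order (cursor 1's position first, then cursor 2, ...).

Answer: 1 1 2 2

Derivation:
After op 1 (delete): buffer="vato" (len 4), cursors c1@0 c2@0 c3@2, authorship ....
After op 2 (delete): buffer="vto" (len 3), cursors c1@0 c2@0 c3@1, authorship ...
After op 3 (move_right): buffer="vto" (len 3), cursors c1@1 c2@1 c3@2, authorship ...
After op 4 (add_cursor(2)): buffer="vto" (len 3), cursors c1@1 c2@1 c3@2 c4@2, authorship ...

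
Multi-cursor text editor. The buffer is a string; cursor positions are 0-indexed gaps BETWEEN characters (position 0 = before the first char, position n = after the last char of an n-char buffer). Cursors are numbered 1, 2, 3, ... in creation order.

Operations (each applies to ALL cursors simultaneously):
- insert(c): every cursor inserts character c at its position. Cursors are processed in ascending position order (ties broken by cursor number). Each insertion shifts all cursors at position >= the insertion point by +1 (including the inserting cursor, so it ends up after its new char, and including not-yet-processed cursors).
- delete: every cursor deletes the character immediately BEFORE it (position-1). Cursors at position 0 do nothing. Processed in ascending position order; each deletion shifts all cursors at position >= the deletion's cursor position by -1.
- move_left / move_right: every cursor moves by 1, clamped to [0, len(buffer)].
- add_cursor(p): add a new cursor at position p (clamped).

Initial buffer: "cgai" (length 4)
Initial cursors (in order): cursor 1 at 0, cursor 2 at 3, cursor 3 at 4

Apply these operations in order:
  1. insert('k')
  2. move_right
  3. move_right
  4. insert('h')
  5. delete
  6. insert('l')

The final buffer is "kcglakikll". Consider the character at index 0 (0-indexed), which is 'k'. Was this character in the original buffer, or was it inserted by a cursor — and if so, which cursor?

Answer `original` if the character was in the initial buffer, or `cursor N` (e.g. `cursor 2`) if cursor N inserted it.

After op 1 (insert('k')): buffer="kcgakik" (len 7), cursors c1@1 c2@5 c3@7, authorship 1...2.3
After op 2 (move_right): buffer="kcgakik" (len 7), cursors c1@2 c2@6 c3@7, authorship 1...2.3
After op 3 (move_right): buffer="kcgakik" (len 7), cursors c1@3 c2@7 c3@7, authorship 1...2.3
After op 4 (insert('h')): buffer="kcghakikhh" (len 10), cursors c1@4 c2@10 c3@10, authorship 1..1.2.323
After op 5 (delete): buffer="kcgakik" (len 7), cursors c1@3 c2@7 c3@7, authorship 1...2.3
After op 6 (insert('l')): buffer="kcglakikll" (len 10), cursors c1@4 c2@10 c3@10, authorship 1..1.2.323
Authorship (.=original, N=cursor N): 1 . . 1 . 2 . 3 2 3
Index 0: author = 1

Answer: cursor 1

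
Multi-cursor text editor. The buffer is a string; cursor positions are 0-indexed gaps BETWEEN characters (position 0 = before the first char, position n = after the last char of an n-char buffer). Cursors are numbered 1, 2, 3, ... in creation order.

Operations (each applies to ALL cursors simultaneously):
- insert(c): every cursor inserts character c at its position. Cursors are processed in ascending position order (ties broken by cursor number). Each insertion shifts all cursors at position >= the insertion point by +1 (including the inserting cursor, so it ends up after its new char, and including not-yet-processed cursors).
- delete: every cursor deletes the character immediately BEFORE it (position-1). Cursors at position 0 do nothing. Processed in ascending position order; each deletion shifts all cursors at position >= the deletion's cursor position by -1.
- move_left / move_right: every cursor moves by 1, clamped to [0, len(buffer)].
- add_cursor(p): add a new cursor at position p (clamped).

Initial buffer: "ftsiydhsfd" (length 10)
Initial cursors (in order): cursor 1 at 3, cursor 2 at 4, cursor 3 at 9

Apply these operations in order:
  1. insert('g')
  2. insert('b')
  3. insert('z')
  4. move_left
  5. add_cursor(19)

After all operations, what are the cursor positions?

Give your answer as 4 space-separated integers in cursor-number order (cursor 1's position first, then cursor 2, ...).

After op 1 (insert('g')): buffer="ftsgigydhsfgd" (len 13), cursors c1@4 c2@6 c3@12, authorship ...1.2.....3.
After op 2 (insert('b')): buffer="ftsgbigbydhsfgbd" (len 16), cursors c1@5 c2@8 c3@15, authorship ...11.22.....33.
After op 3 (insert('z')): buffer="ftsgbzigbzydhsfgbzd" (len 19), cursors c1@6 c2@10 c3@18, authorship ...111.222.....333.
After op 4 (move_left): buffer="ftsgbzigbzydhsfgbzd" (len 19), cursors c1@5 c2@9 c3@17, authorship ...111.222.....333.
After op 5 (add_cursor(19)): buffer="ftsgbzigbzydhsfgbzd" (len 19), cursors c1@5 c2@9 c3@17 c4@19, authorship ...111.222.....333.

Answer: 5 9 17 19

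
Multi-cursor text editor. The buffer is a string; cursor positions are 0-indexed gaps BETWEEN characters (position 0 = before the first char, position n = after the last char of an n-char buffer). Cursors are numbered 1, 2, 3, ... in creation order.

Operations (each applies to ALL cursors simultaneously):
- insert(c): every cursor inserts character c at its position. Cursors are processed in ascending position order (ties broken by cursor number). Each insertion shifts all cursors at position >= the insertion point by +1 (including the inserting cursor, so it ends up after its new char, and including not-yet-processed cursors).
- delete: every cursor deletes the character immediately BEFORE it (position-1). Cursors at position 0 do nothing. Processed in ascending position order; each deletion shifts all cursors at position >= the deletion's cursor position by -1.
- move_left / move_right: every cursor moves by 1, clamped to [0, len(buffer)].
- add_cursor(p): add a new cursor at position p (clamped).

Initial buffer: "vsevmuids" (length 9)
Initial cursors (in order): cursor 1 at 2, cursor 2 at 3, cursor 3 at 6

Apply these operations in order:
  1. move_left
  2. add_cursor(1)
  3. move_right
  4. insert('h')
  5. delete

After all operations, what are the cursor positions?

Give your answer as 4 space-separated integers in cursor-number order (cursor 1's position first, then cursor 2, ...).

Answer: 2 3 6 2

Derivation:
After op 1 (move_left): buffer="vsevmuids" (len 9), cursors c1@1 c2@2 c3@5, authorship .........
After op 2 (add_cursor(1)): buffer="vsevmuids" (len 9), cursors c1@1 c4@1 c2@2 c3@5, authorship .........
After op 3 (move_right): buffer="vsevmuids" (len 9), cursors c1@2 c4@2 c2@3 c3@6, authorship .........
After op 4 (insert('h')): buffer="vshhehvmuhids" (len 13), cursors c1@4 c4@4 c2@6 c3@10, authorship ..14.2...3...
After op 5 (delete): buffer="vsevmuids" (len 9), cursors c1@2 c4@2 c2@3 c3@6, authorship .........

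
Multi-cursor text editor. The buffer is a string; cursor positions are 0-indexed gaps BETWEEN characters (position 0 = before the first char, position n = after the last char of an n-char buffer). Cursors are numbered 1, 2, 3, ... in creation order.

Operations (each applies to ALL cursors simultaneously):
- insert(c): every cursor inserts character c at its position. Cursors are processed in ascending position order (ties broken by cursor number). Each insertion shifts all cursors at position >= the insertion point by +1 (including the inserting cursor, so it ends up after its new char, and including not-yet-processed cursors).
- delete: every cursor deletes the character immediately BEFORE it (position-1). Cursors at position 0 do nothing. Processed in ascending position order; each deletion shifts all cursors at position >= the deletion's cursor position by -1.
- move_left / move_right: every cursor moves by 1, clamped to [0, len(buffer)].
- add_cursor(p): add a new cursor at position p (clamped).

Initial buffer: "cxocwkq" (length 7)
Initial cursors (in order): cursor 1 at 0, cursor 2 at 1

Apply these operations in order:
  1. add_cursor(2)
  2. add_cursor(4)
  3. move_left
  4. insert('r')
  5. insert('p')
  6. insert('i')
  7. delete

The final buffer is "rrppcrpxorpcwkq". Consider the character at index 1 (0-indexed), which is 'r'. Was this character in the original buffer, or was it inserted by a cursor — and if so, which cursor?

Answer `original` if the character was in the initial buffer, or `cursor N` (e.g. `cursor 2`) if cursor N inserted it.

After op 1 (add_cursor(2)): buffer="cxocwkq" (len 7), cursors c1@0 c2@1 c3@2, authorship .......
After op 2 (add_cursor(4)): buffer="cxocwkq" (len 7), cursors c1@0 c2@1 c3@2 c4@4, authorship .......
After op 3 (move_left): buffer="cxocwkq" (len 7), cursors c1@0 c2@0 c3@1 c4@3, authorship .......
After op 4 (insert('r')): buffer="rrcrxorcwkq" (len 11), cursors c1@2 c2@2 c3@4 c4@7, authorship 12.3..4....
After op 5 (insert('p')): buffer="rrppcrpxorpcwkq" (len 15), cursors c1@4 c2@4 c3@7 c4@11, authorship 1212.33..44....
After op 6 (insert('i')): buffer="rrppiicrpixorpicwkq" (len 19), cursors c1@6 c2@6 c3@10 c4@15, authorship 121212.333..444....
After op 7 (delete): buffer="rrppcrpxorpcwkq" (len 15), cursors c1@4 c2@4 c3@7 c4@11, authorship 1212.33..44....
Authorship (.=original, N=cursor N): 1 2 1 2 . 3 3 . . 4 4 . . . .
Index 1: author = 2

Answer: cursor 2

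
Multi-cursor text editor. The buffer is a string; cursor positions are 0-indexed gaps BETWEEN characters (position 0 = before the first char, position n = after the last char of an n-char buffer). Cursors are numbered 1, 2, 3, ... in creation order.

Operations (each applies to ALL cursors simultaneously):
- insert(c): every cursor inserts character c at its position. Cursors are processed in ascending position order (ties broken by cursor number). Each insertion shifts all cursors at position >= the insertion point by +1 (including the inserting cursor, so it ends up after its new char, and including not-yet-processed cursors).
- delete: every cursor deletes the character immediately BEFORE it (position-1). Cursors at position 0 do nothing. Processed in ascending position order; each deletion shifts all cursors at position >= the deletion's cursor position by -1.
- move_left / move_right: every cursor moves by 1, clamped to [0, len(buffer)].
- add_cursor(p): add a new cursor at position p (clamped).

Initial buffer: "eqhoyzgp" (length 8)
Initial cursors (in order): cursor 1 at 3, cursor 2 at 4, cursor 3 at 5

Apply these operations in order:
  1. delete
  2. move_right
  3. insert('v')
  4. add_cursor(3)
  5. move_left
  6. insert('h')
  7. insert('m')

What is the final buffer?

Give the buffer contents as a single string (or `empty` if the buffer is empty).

After op 1 (delete): buffer="eqzgp" (len 5), cursors c1@2 c2@2 c3@2, authorship .....
After op 2 (move_right): buffer="eqzgp" (len 5), cursors c1@3 c2@3 c3@3, authorship .....
After op 3 (insert('v')): buffer="eqzvvvgp" (len 8), cursors c1@6 c2@6 c3@6, authorship ...123..
After op 4 (add_cursor(3)): buffer="eqzvvvgp" (len 8), cursors c4@3 c1@6 c2@6 c3@6, authorship ...123..
After op 5 (move_left): buffer="eqzvvvgp" (len 8), cursors c4@2 c1@5 c2@5 c3@5, authorship ...123..
After op 6 (insert('h')): buffer="eqhzvvhhhvgp" (len 12), cursors c4@3 c1@9 c2@9 c3@9, authorship ..4.121233..
After op 7 (insert('m')): buffer="eqhmzvvhhhmmmvgp" (len 16), cursors c4@4 c1@13 c2@13 c3@13, authorship ..44.121231233..

Answer: eqhmzvvhhhmmmvgp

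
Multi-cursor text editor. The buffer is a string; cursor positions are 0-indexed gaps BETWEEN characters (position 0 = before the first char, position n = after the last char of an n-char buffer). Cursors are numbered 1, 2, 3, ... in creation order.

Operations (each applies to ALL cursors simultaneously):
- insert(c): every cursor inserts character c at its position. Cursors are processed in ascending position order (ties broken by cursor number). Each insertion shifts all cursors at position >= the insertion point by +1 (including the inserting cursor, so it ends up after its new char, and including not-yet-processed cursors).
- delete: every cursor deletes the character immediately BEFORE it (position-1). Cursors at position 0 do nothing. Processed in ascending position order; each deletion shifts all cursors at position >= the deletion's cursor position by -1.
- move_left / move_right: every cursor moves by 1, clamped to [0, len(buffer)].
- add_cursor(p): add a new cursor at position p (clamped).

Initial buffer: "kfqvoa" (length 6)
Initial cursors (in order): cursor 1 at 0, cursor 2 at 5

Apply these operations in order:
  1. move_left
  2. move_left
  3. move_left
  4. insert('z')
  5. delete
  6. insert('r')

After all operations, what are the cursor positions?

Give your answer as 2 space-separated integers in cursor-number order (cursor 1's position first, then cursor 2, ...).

Answer: 1 4

Derivation:
After op 1 (move_left): buffer="kfqvoa" (len 6), cursors c1@0 c2@4, authorship ......
After op 2 (move_left): buffer="kfqvoa" (len 6), cursors c1@0 c2@3, authorship ......
After op 3 (move_left): buffer="kfqvoa" (len 6), cursors c1@0 c2@2, authorship ......
After op 4 (insert('z')): buffer="zkfzqvoa" (len 8), cursors c1@1 c2@4, authorship 1..2....
After op 5 (delete): buffer="kfqvoa" (len 6), cursors c1@0 c2@2, authorship ......
After op 6 (insert('r')): buffer="rkfrqvoa" (len 8), cursors c1@1 c2@4, authorship 1..2....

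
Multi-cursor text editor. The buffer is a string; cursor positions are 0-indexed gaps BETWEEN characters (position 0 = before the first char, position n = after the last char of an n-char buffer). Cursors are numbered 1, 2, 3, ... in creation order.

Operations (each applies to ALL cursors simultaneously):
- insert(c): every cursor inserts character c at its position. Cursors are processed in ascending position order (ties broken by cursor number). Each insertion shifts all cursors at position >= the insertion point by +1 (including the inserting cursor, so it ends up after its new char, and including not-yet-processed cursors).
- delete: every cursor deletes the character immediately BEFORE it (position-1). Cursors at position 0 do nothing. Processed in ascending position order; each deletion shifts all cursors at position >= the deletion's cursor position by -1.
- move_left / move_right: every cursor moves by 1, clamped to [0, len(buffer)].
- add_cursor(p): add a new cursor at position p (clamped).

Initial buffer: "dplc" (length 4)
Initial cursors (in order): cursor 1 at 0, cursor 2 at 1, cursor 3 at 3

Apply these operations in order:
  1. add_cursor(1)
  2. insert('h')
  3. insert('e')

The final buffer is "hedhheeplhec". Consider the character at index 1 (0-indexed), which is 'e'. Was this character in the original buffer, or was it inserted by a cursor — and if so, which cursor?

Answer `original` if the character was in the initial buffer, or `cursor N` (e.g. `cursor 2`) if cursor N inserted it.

Answer: cursor 1

Derivation:
After op 1 (add_cursor(1)): buffer="dplc" (len 4), cursors c1@0 c2@1 c4@1 c3@3, authorship ....
After op 2 (insert('h')): buffer="hdhhplhc" (len 8), cursors c1@1 c2@4 c4@4 c3@7, authorship 1.24..3.
After op 3 (insert('e')): buffer="hedhheeplhec" (len 12), cursors c1@2 c2@7 c4@7 c3@11, authorship 11.2424..33.
Authorship (.=original, N=cursor N): 1 1 . 2 4 2 4 . . 3 3 .
Index 1: author = 1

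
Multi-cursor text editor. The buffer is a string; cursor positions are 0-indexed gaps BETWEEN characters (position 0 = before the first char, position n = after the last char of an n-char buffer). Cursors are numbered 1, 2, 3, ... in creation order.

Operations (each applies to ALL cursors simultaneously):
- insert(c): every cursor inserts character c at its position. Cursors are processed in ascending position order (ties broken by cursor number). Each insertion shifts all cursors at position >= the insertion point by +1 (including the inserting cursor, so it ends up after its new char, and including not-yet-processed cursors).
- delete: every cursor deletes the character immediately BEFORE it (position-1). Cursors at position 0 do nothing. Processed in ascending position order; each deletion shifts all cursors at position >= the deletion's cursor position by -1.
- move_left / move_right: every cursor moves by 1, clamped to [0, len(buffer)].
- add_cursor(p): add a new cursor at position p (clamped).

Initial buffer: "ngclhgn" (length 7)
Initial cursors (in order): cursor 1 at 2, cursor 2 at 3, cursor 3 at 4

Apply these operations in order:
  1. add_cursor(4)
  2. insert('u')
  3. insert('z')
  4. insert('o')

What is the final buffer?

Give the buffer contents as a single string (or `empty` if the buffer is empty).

After op 1 (add_cursor(4)): buffer="ngclhgn" (len 7), cursors c1@2 c2@3 c3@4 c4@4, authorship .......
After op 2 (insert('u')): buffer="nguculuuhgn" (len 11), cursors c1@3 c2@5 c3@8 c4@8, authorship ..1.2.34...
After op 3 (insert('z')): buffer="nguzcuzluuzzhgn" (len 15), cursors c1@4 c2@7 c3@12 c4@12, authorship ..11.22.3434...
After op 4 (insert('o')): buffer="nguzocuzoluuzzoohgn" (len 19), cursors c1@5 c2@9 c3@16 c4@16, authorship ..111.222.343434...

Answer: nguzocuzoluuzzoohgn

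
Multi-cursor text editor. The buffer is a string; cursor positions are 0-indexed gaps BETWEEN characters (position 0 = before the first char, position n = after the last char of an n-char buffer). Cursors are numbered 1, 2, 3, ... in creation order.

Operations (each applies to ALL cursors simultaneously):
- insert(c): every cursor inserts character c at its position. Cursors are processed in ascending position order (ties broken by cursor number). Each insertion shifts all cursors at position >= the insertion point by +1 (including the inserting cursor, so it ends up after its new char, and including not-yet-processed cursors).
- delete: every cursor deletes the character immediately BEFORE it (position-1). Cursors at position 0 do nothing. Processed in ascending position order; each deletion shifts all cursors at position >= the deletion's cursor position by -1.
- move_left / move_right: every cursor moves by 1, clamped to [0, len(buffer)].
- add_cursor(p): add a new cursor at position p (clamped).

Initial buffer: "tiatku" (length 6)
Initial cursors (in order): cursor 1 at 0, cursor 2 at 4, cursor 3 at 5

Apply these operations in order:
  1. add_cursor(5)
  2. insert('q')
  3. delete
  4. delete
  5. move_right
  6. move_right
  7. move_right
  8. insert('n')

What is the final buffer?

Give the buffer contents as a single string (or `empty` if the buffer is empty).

After op 1 (add_cursor(5)): buffer="tiatku" (len 6), cursors c1@0 c2@4 c3@5 c4@5, authorship ......
After op 2 (insert('q')): buffer="qtiatqkqqu" (len 10), cursors c1@1 c2@6 c3@9 c4@9, authorship 1....2.34.
After op 3 (delete): buffer="tiatku" (len 6), cursors c1@0 c2@4 c3@5 c4@5, authorship ......
After op 4 (delete): buffer="tiu" (len 3), cursors c1@0 c2@2 c3@2 c4@2, authorship ...
After op 5 (move_right): buffer="tiu" (len 3), cursors c1@1 c2@3 c3@3 c4@3, authorship ...
After op 6 (move_right): buffer="tiu" (len 3), cursors c1@2 c2@3 c3@3 c4@3, authorship ...
After op 7 (move_right): buffer="tiu" (len 3), cursors c1@3 c2@3 c3@3 c4@3, authorship ...
After op 8 (insert('n')): buffer="tiunnnn" (len 7), cursors c1@7 c2@7 c3@7 c4@7, authorship ...1234

Answer: tiunnnn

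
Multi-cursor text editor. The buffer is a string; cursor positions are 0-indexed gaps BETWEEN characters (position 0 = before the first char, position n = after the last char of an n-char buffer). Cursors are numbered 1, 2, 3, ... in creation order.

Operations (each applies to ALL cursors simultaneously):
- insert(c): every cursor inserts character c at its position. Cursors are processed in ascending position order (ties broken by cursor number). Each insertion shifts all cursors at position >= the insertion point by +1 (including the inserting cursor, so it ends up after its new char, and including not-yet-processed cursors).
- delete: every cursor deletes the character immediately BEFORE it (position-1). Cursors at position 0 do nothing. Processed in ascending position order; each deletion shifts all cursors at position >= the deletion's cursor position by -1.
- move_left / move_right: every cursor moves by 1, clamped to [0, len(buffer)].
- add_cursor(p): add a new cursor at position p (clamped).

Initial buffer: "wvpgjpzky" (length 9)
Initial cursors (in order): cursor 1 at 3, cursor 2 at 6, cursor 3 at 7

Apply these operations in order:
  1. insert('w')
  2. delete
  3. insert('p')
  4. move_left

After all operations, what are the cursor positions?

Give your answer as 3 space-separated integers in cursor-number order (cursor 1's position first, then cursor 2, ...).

After op 1 (insert('w')): buffer="wvpwgjpwzwky" (len 12), cursors c1@4 c2@8 c3@10, authorship ...1...2.3..
After op 2 (delete): buffer="wvpgjpzky" (len 9), cursors c1@3 c2@6 c3@7, authorship .........
After op 3 (insert('p')): buffer="wvppgjppzpky" (len 12), cursors c1@4 c2@8 c3@10, authorship ...1...2.3..
After op 4 (move_left): buffer="wvppgjppzpky" (len 12), cursors c1@3 c2@7 c3@9, authorship ...1...2.3..

Answer: 3 7 9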